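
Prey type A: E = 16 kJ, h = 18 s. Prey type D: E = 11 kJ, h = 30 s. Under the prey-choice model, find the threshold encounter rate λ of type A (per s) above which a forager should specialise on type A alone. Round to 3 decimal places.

At the threshold, the rate on type A alone equals the profitability of type D: λ·16/(1 + λ·18) = 11/30 = 0.3667.
Rearranging, λ(16 − 0.3667×18) = 0.3667, so λ = 0.3667/9.4 = 0.03901 per s.

0.039 per s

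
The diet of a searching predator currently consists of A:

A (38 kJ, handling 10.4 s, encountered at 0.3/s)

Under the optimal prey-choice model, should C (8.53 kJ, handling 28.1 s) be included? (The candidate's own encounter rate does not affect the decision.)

On A alone, R = ΣλE/(1+Σλh) = 11.4/4.12 = 2.767 kJ/s.
Profitability of C: 8.53/28.1 = 0.3036 kJ/s.
Since 0.3036 < R, time spent handling C is better spent searching.

No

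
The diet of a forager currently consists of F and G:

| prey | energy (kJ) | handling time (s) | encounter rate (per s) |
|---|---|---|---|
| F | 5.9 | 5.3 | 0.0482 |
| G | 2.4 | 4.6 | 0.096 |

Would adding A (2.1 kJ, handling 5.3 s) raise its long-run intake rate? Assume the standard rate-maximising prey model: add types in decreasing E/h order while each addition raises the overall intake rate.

Yes

On F and G alone, R = ΣλE/(1+Σλh) = 0.5148/1.697 = 0.3033 kJ/s.
A: E/h = 2.1/5.3 = 0.3962 kJ/s.
Since 0.3962 > R, including A increases the long-run rate.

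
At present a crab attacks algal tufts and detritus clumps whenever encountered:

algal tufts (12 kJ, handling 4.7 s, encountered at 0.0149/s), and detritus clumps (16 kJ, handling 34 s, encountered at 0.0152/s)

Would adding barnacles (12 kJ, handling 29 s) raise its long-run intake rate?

Intake rate on the current diet: R = (0.0149×12 + 0.0152×16) / (1 + 0.0149×4.7 + 0.0152×34) = 0.422/1.587 = 0.2659 kJ/s.
barnacles: E/h = 12/29 = 0.4138 kJ/s.
0.4138 > 0.2659, so adding barnacles raises the average — include it.

Yes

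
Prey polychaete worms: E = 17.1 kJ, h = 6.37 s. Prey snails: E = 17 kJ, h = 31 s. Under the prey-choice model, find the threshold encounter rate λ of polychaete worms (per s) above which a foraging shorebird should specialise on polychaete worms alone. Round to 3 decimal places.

0.040 per s

The zero-one rule: include snails iff E₂/h₂ > λE₁/(1+λh₁). Equality gives the switch point.
λE₁h₂ = E₂ + λE₂h₁ ⇒ λ = E₂/(E₁h₂ − E₂h₁) = 17/(530.1 − 108.3) = 0.0403 per s.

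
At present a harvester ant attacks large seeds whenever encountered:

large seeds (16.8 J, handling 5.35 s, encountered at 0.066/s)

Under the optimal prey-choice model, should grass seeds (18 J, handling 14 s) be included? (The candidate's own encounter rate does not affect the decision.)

Current rate: (0.066×16.8)/(1 + 0.066×5.35) = 0.8195 J/s.
grass seeds: E/h = 18/14 = 1.286 J/s.
1.286 > 0.8195, so adding grass seeds raises the average — include it.

Yes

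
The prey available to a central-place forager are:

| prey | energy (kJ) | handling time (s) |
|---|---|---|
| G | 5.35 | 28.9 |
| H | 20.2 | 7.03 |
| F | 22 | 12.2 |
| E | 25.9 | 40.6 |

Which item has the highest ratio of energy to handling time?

H

In descending order of E/h:
H: 20.2/7.03 = 2.87 kJ/s
F: 22/12.2 = 1.8 kJ/s
E: 25.9/40.6 = 0.638 kJ/s
G: 5.35/28.9 = 0.185 kJ/s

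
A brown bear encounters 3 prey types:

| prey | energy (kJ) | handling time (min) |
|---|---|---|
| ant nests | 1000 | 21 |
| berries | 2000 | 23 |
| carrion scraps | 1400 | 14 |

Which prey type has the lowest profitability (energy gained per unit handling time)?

In descending order of E/h:
carrion scraps: 1400/14 = 100 kJ/min
berries: 2000/23 = 87 kJ/min
ant nests: 1000/21 = 47.6 kJ/min

ant nests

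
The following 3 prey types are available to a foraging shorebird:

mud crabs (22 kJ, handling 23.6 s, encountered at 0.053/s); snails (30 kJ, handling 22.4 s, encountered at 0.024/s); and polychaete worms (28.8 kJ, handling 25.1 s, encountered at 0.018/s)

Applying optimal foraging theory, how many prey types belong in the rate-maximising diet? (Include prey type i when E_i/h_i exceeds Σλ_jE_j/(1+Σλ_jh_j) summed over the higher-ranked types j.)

3

Profitabilities (E/h, kJ/s): snails 1.34, polychaete worms 1.15, mud crabs 0.932. Add prey in this order while the next type's profitability exceeds the intake rate on those already taken.
Rate on top 1: 0.4683. polychaete worms: 1.15 > 0.4683 → include.
Rate on top 2: 0.6225. mud crabs: 0.932 > 0.6225 → include.
Optimal diet: snails, polychaete worms, mud crabs — 3 of 3 types.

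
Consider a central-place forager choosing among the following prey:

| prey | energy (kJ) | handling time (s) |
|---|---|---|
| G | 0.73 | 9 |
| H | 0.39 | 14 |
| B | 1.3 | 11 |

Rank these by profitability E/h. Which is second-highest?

G

In descending order of E/h:
B: 1.3/11 = 0.118 kJ/s
G: 0.73/9 = 0.0811 kJ/s
H: 0.39/14 = 0.0279 kJ/s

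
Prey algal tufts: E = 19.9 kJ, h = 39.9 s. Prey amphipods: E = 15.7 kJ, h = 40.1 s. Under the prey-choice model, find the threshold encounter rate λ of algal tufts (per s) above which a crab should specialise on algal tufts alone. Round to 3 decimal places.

At the threshold, the rate on algal tufts alone equals the profitability of amphipods: λ·19.9/(1 + λ·39.9) = 15.7/40.1 = 0.3915.
Rearranging, λ(19.9 − 0.3915×39.9) = 0.3915, so λ = 0.3915/4.278 = 0.09151 per s.

0.092 per s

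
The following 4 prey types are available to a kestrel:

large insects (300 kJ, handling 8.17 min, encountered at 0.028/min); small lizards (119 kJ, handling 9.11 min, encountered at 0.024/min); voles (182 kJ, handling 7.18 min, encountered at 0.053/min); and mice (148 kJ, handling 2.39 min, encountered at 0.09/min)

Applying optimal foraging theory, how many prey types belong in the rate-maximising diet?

3

Rank by E/h (kJ/min): mice 61.9, large insects 36.7, voles 25.3, small lizards 13.1. Include each in turn until the next type's E/h falls below the running intake rate.
Rate on top 1: 10.96. large insects: 36.7 > 10.96 → include.
Rate on top 2: 15.04. voles: 25.3 > 15.04 → include.
Rate on top 3: 17.19. small lizards: 13.1 < 17.19 → exclude; stop.
Optimal diet: mice, large insects, voles — 3 of 4 types.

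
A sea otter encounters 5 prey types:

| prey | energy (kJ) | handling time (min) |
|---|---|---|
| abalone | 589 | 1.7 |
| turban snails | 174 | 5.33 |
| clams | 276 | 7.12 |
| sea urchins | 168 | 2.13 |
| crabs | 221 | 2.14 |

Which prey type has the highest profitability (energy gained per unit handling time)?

abalone

Profitability E/h (kJ/min): abalone = 589/1.7 = 346, turban snails = 174/5.33 = 32.6, clams = 276/7.12 = 38.8, sea urchins = 168/2.13 = 78.9, crabs = 221/2.14 = 103.
Ranked: abalone > crabs > sea urchins > clams > turban snails.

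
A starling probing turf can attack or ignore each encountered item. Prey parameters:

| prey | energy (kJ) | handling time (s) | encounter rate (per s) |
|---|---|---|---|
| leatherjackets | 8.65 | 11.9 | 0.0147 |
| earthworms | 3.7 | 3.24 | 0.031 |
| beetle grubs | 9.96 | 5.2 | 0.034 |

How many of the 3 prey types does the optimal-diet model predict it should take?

3

Rank by E/h (kJ/s): beetle grubs 1.92, earthworms 1.14, leatherjackets 0.727. Include each in turn until the next type's E/h falls below the running intake rate.
Rate on top 1: 0.2878. earthworms: 1.14 > 0.2878 → include.
Rate on top 2: 0.3549. leatherjackets: 0.727 > 0.3549 → include.
Optimal diet: beetle grubs, earthworms, leatherjackets — 3 of 3 types.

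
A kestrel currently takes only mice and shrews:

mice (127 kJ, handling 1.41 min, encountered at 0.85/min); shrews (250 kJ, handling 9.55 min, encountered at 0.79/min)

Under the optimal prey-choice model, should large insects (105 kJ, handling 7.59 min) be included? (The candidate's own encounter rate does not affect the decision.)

On mice and shrews alone, R = ΣλE/(1+Σλh) = 305.4/9.743 = 31.35 kJ/min.
large insects: E/h = 105/7.59 = 13.83 kJ/min.
13.83 < 31.35, so adding large insects would lower the average — exclude it.

No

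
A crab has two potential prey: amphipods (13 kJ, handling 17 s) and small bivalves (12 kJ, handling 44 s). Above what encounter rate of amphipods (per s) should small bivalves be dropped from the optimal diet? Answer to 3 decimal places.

0.033 per s

At the threshold, the rate on amphipods alone equals the profitability of small bivalves: λ·13/(1 + λ·17) = 12/44 = 0.2727.
Rearranging, λ(13 − 0.2727×17) = 0.2727, so λ = 0.2727/8.364 = 0.03261 per s.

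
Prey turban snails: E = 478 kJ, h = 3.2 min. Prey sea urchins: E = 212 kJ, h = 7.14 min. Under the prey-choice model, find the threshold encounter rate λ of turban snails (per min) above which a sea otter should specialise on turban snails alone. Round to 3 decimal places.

At the threshold, the rate on turban snails alone equals the profitability of sea urchins: λ·478/(1 + λ·3.2) = 212/7.14 = 29.69.
Rearranging, λ(478 − 29.69×3.2) = 29.69, so λ = 29.69/383 = 0.07753 per min.

0.078 per min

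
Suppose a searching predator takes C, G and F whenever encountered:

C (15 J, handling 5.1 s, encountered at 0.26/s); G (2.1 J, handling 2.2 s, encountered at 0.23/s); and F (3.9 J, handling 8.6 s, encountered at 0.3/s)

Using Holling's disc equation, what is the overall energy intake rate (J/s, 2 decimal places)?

R = (0.26×15 + 0.23×2.1 + 0.3×3.9) / (1 + 0.26×5.1 + 0.23×2.2 + 0.3×8.6) = 5.553/5.412 = 1.026 J/s.

1.03 J/s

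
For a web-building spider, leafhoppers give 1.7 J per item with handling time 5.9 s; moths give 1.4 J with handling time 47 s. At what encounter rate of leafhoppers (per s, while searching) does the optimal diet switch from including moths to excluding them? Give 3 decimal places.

Drop moths once their profitability E₂/h₂ falls below the rate achievable on leafhoppers alone: E₂/h₂ = λE₁/(1 + λh₁).
Solve for λ: λE₁h₂ = E₂(1 + λh₁) → λ(E₁h₂ − E₂h₁) = E₂ → λ = E₂/(E₁h₂ − E₂h₁).
λ = 1.4/(1.7×47 − 1.4×5.9) = 1.4/71.64 = 0.01954 per s.

0.020 per s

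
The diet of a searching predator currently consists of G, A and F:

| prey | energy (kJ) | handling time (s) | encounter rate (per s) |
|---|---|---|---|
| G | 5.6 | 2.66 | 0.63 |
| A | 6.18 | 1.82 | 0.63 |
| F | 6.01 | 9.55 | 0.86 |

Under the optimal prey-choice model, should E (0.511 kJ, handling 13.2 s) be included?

No

Current rate: (0.63×5.6 + 0.63×6.18 + 0.86×6.01)/(1 + 0.63×2.66 + 0.63×1.82 + 0.86×9.55) = 1.046 kJ/s.
Profitability of E: 0.511/13.2 = 0.03871 kJ/s.
0.03871 < 1.046, so adding E would lower the average — exclude it.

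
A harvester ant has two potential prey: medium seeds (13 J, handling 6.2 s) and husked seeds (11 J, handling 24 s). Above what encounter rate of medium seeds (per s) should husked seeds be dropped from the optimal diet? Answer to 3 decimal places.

0.045 per s

At the threshold, the rate on medium seeds alone equals the profitability of husked seeds: λ·13/(1 + λ·6.2) = 11/24 = 0.4583.
Rearranging, λ(13 − 0.4583×6.2) = 0.4583, so λ = 0.4583/10.16 = 0.04512 per s.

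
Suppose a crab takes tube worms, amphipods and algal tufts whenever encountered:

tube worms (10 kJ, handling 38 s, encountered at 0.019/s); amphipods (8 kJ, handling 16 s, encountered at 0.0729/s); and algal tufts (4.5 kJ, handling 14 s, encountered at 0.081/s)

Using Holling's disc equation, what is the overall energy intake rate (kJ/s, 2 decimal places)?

0.28 kJ/s

R = Σλ_iE_i / (1 + Σλ_ih_i)
Numerator: 0.019×10 + 0.0729×8 + 0.081×4.5 = 1.138
Denominator: 1 + 0.019×38 + 0.0729×16 + 0.081×14 = 4.022
R = 1.138/4.022 = 0.2828 kJ/s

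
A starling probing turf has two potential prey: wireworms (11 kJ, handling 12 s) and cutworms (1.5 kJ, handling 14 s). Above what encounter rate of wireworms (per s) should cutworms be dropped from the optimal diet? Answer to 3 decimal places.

The zero-one rule: include cutworms iff E₂/h₂ > λE₁/(1+λh₁). Equality gives the switch point.
λE₁h₂ = E₂ + λE₂h₁ ⇒ λ = E₂/(E₁h₂ − E₂h₁) = 1.5/(154 − 18) = 0.01103 per s.

0.011 per s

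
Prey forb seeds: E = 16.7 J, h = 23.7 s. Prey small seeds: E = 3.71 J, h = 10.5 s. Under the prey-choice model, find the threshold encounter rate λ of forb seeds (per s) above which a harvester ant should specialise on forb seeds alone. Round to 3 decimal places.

0.042 per s

At the threshold, the rate on forb seeds alone equals the profitability of small seeds: λ·16.7/(1 + λ·23.7) = 3.71/10.5 = 0.3533.
Rearranging, λ(16.7 − 0.3533×23.7) = 0.3533, so λ = 0.3533/8.326 = 0.04244 per s.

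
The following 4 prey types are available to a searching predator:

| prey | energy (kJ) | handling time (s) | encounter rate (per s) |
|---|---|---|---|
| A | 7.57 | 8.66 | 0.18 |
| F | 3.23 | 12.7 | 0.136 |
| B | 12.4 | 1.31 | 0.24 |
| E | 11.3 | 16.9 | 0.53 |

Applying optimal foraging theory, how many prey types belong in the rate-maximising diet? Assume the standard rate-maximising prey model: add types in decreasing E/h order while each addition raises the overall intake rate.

Profitabilities (E/h, kJ/s): B 9.47, A 0.874, E 0.669, F 0.254. Add prey in this order while the next type's profitability exceeds the intake rate on those already taken.
Rate on top 1: 2.264. A: 0.874 < 2.264 → exclude; stop.
Optimal diet: B — 1 of 4 types.

1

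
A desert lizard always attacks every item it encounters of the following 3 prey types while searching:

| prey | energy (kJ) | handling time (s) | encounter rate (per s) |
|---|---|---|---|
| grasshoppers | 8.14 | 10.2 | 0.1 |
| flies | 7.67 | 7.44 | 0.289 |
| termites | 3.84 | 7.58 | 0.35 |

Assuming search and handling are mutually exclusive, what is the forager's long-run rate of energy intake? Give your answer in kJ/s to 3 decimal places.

R = Σλ_iE_i / (1 + Σλ_ih_i)
Numerator: 0.1×8.14 + 0.289×7.67 + 0.35×3.84 = 4.375
Denominator: 1 + 0.1×10.2 + 0.289×7.44 + 0.35×7.58 = 6.823
R = 4.375/6.823 = 0.6411 kJ/s

0.641 kJ/s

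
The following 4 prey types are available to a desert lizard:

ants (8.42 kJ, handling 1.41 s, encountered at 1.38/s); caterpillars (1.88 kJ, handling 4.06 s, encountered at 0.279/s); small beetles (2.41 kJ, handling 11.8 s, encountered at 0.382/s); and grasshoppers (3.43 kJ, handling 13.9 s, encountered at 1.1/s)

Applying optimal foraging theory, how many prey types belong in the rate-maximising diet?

1

Rank by E/h (kJ/s): ants 5.97, caterpillars 0.463, grasshoppers 0.247, small beetles 0.204. Include each in turn until the next type's E/h falls below the running intake rate.
Rate on top 1: 3.944. caterpillars: 0.463 < 3.944 → exclude; stop.
Optimal diet: ants — 1 of 4 types.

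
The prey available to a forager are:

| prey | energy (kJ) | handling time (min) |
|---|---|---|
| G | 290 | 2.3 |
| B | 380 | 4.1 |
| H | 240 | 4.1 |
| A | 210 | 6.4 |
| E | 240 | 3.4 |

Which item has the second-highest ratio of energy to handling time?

B

Profitability E/h (kJ/min): G = 290/2.3 = 126, B = 380/4.1 = 92.7, H = 240/4.1 = 58.5, A = 210/6.4 = 32.8, E = 240/3.4 = 70.6.
Ranked: G > B > E > H > A.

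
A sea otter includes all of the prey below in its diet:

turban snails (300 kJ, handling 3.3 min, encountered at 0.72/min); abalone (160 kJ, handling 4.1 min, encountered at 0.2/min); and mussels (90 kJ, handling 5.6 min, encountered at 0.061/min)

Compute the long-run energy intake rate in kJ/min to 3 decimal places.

55.864 kJ/min

Energy encountered per unit search time: 0.72×300 + 0.2×160 + 0.061×90 = 253.5 kJ/min.
Handling time per unit search time: 0.72×3.3 + 0.2×4.1 + 0.061×5.6 = 3.538.
Rate = 253.5/(1 + 3.538) = 55.86 kJ/min.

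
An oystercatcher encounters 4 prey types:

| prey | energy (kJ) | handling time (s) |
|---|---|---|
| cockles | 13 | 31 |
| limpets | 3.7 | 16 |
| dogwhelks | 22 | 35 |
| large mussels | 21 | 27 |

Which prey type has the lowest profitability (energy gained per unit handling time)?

limpets

In descending order of E/h:
large mussels: 21/27 = 0.778 kJ/s
dogwhelks: 22/35 = 0.629 kJ/s
cockles: 13/31 = 0.419 kJ/s
limpets: 3.7/16 = 0.231 kJ/s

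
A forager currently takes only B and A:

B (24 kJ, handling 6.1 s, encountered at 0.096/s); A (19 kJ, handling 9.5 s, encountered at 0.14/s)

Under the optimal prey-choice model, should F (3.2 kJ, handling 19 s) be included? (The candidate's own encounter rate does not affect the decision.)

No

Current rate: (0.096×24 + 0.14×19)/(1 + 0.096×6.1 + 0.14×9.5) = 1.703 kJ/s.
F: E/h = 3.2/19 = 0.1684 kJ/s.
Since 0.1684 < R, time spent handling F is better spent searching.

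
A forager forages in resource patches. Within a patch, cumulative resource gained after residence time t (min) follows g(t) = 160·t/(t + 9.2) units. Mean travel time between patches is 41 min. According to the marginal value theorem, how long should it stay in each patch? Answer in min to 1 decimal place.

Optimal t* satisfies g'(t*) = g(t*)/(T + t*).
g'(t) = 160·9.2/(t + 9.2)². Setting 160·9.2/(t+9.2)² = 160t/[(t+9.2)(41+t)] gives 9.2(41+t) = t(t+9.2), so t² = 9.2×41 = 377.2.
t* = √377.2 = 19.42 min.

19.4 min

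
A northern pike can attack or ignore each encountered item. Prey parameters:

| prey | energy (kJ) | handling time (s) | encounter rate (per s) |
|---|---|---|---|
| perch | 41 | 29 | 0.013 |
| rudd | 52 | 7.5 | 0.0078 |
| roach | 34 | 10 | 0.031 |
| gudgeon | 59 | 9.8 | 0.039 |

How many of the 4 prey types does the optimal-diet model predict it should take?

3

E/h in descending order: rudd 6.93, gudgeon 6.02, roach 3.4, perch 1.41 kJ/s. The optimal diet is the largest prefix of this list for which every included type satisfies E_i/h_i > R on the types above it.
Rate on top 1: 0.3832. gudgeon: 6.02 > 0.3832 → include.
Rate on top 2: 1.879. roach: 3.4 > 1.879 → include.
Rate on top 3: 2.148. perch: 1.41 < 2.148 → exclude; stop.
Optimal diet: rudd, gudgeon, roach — 3 of 4 types.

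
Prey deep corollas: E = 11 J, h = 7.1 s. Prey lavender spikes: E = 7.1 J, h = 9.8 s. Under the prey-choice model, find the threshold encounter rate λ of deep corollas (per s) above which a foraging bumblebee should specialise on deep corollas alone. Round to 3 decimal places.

0.124 per s

The zero-one rule: include lavender spikes iff E₂/h₂ > λE₁/(1+λh₁). Equality gives the switch point.
λE₁h₂ = E₂ + λE₂h₁ ⇒ λ = E₂/(E₁h₂ − E₂h₁) = 7.1/(107.8 − 50.41) = 0.1237 per s.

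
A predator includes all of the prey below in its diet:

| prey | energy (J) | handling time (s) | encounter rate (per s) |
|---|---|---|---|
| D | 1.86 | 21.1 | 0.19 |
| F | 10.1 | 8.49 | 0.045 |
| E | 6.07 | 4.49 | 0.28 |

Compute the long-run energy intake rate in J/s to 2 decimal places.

0.38 J/s

Energy encountered per unit search time: 0.19×1.86 + 0.045×10.1 + 0.28×6.07 = 2.508 J/s.
Handling time per unit search time: 0.19×21.1 + 0.045×8.49 + 0.28×4.49 = 5.648.
Rate = 2.508/(1 + 5.648) = 0.3772 J/s.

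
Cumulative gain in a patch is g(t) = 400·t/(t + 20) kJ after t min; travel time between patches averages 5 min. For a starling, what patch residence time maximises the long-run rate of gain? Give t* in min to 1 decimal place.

10.0 min

Optimal t* satisfies g'(t*) = g(t*)/(T + t*).
g'(t) = 400·20/(t + 20)². Setting 400·20/(t+20)² = 400t/[(t+20)(5+t)] gives 20(5+t) = t(t+20), so t² = 20×5 = 100.
t* = √100 = 10 min.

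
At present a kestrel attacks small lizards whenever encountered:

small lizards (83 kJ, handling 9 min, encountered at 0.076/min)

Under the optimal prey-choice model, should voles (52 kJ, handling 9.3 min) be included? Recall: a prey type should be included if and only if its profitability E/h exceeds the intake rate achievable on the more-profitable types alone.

Yes

On small lizards alone, R = ΣλE/(1+Σλh) = 6.308/1.684 = 3.746 kJ/min.
voles: E/h = 52/9.3 = 5.591 kJ/min.
Since 5.591 > R, including voles increases the long-run rate.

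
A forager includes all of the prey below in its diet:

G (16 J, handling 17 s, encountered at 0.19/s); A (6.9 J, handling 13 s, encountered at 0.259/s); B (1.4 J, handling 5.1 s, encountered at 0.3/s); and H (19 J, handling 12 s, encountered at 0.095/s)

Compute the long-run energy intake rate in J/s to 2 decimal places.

R = (0.19×16 + 0.259×6.9 + 0.3×1.4 + 0.095×19) / (1 + 0.19×17 + 0.259×13 + 0.3×5.1 + 0.095×12) = 7.052/10.27 = 0.6869 J/s.

0.69 J/s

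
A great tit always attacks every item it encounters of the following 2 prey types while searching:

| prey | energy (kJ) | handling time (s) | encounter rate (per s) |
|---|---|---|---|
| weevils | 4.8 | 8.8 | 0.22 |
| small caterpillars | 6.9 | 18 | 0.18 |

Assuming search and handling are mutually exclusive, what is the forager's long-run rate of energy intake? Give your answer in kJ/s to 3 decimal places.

R = Σλ_iE_i / (1 + Σλ_ih_i)
Numerator: 0.22×4.8 + 0.18×6.9 = 2.298
Denominator: 1 + 0.22×8.8 + 0.18×18 = 6.176
R = 2.298/6.176 = 0.3721 kJ/s

0.372 kJ/s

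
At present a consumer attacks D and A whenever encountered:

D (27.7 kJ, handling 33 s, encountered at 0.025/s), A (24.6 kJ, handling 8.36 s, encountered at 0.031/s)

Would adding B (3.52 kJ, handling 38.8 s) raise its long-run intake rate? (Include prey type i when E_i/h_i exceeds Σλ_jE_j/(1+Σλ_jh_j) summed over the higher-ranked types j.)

On D and A alone, R = ΣλE/(1+Σλh) = 1.455/2.084 = 0.6982 kJ/s.
B: E/h = 3.52/38.8 = 0.09072 kJ/s.
Since 0.09072 < R, time spent handling B is better spent searching.

No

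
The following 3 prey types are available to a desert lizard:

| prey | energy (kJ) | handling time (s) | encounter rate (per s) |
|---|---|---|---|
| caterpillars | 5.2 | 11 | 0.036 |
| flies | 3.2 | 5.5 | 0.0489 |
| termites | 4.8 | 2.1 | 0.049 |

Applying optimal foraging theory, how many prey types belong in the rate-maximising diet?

Profitabilities (E/h, kJ/s): termites 2.29, flies 0.582, caterpillars 0.473. Add prey in this order while the next type's profitability exceeds the intake rate on those already taken.
Rate on top 1: 0.2133. flies: 0.582 > 0.2133 → include.
Rate on top 2: 0.2855. caterpillars: 0.473 > 0.2855 → include.
Optimal diet: termites, flies, caterpillars — 3 of 3 types.

3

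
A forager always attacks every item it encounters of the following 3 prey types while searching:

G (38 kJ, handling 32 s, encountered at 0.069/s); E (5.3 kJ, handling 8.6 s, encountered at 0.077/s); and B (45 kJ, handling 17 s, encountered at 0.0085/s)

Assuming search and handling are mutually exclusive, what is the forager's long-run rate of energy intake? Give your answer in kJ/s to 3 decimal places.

0.850 kJ/s

R = Σλ_iE_i / (1 + Σλ_ih_i)
Numerator: 0.069×38 + 0.077×5.3 + 0.0085×45 = 3.413
Denominator: 1 + 0.069×32 + 0.077×8.6 + 0.0085×17 = 4.015
R = 3.413/4.015 = 0.85 kJ/s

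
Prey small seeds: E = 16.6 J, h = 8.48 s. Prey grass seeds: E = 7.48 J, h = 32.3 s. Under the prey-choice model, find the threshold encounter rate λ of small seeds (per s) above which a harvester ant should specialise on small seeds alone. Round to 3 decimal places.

Drop grass seeds once their profitability E₂/h₂ falls below the rate achievable on small seeds alone: E₂/h₂ = λE₁/(1 + λh₁).
Solve for λ: λE₁h₂ = E₂(1 + λh₁) → λ(E₁h₂ − E₂h₁) = E₂ → λ = E₂/(E₁h₂ − E₂h₁).
λ = 7.48/(16.6×32.3 − 7.48×8.48) = 7.48/472.7 = 0.01582 per s.

0.016 per s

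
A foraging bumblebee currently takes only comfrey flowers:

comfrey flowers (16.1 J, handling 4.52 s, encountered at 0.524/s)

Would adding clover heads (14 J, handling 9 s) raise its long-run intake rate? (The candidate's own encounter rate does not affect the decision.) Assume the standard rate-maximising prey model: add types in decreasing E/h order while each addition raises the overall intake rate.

Intake rate on the current diet: R = (0.524×16.1) / (1 + 0.524×4.52) = 8.436/3.368 = 2.505 J/s.
clover heads: E/h = 14/9 = 1.556 J/s.
1.556 < 2.505, so adding clover heads would lower the average — exclude it.

No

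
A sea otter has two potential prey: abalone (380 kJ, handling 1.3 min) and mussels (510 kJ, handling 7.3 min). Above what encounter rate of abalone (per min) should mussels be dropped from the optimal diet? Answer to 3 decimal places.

At the threshold, the rate on abalone alone equals the profitability of mussels: λ·380/(1 + λ·1.3) = 510/7.3 = 69.86.
Rearranging, λ(380 − 69.86×1.3) = 69.86, so λ = 69.86/289.2 = 0.2416 per min.

0.242 per min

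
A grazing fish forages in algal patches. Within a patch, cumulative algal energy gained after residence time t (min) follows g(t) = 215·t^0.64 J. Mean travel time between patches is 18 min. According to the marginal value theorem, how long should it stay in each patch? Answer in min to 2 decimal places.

32.00 min

Optimal t* satisfies g'(t*) = g(t*)/(T + t*).
g'(t) = 0.64·215·t^-0.36. Setting 0.64·215·t^-0.36 = 215·t^0.64/(18+t) gives 0.64(18+t) = t, so 0.36·t = 0.64×18.
t* = 0.64×18/0.36 = 32 min.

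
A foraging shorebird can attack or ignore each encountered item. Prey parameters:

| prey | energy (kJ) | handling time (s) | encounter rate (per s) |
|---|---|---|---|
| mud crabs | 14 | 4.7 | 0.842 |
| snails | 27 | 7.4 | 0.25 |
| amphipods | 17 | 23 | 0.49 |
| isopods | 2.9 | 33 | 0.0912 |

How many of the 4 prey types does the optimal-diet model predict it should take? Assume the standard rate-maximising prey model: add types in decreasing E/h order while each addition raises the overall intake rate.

2

E/h in descending order: snails 3.65, mud crabs 2.98, amphipods 0.739, isopods 0.0879 kJ/s. The optimal diet is the largest prefix of this list for which every included type satisfies E_i/h_i > R on the types above it.
Rate on top 1: 2.368. mud crabs: 2.98 > 2.368 → include.
Rate on top 2: 2.723. amphipods: 0.739 < 2.723 → exclude; stop.
Optimal diet: snails, mud crabs — 2 of 4 types.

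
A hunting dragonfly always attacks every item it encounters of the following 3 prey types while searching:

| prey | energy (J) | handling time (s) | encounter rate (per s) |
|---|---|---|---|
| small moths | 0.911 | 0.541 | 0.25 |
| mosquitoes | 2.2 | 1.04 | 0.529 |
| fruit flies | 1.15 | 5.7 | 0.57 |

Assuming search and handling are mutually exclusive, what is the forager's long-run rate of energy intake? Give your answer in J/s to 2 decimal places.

0.41 J/s

R = (0.25×0.911 + 0.529×2.2 + 0.57×1.15) / (1 + 0.25×0.541 + 0.529×1.04 + 0.57×5.7) = 2.047/4.934 = 0.4149 J/s.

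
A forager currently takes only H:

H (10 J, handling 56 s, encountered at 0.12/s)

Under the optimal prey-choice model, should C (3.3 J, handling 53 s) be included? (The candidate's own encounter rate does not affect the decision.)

Intake rate on the current diet: R = (0.12×10) / (1 + 0.12×56) = 1.2/7.72 = 0.1554 J/s.
C: E/h = 3.3/53 = 0.06226 J/s.
0.06226 < 0.1554, so adding C would lower the average — exclude it.

No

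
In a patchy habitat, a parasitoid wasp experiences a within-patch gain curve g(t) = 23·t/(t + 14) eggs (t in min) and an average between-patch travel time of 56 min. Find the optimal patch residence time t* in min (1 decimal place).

28.0 min

By the marginal value theorem, leave when the instantaneous gain rate g'(t) equals the habitat-wide average g(t)/(T + t).
g'(t) = 23·14/(t + 14)². Setting 23·14/(t+14)² = 23t/[(t+14)(56+t)] gives 14(56+t) = t(t+14), so t² = 14×56 = 784.
t* = √784 = 28 min.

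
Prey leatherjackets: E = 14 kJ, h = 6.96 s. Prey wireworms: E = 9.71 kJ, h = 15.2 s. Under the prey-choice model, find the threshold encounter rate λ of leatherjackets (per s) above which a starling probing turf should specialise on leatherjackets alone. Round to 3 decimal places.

Drop wireworms once their profitability E₂/h₂ falls below the rate achievable on leatherjackets alone: E₂/h₂ = λE₁/(1 + λh₁).
Solve for λ: λE₁h₂ = E₂(1 + λh₁) → λ(E₁h₂ − E₂h₁) = E₂ → λ = E₂/(E₁h₂ − E₂h₁).
λ = 9.71/(14×15.2 − 9.71×6.96) = 9.71/145.2 = 0.06686 per s.

0.067 per s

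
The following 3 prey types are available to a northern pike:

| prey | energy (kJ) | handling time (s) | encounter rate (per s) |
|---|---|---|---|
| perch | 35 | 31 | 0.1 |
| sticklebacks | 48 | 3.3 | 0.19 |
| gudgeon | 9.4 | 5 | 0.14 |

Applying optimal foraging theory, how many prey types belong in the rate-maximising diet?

1

E/h in descending order: sticklebacks 14.5, gudgeon 1.88, perch 1.13 kJ/s. The optimal diet is the largest prefix of this list for which every included type satisfies E_i/h_i > R on the types above it.
Rate on top 1: 5.605. gudgeon: 1.88 < 5.605 → exclude; stop.
Optimal diet: sticklebacks — 1 of 3 types.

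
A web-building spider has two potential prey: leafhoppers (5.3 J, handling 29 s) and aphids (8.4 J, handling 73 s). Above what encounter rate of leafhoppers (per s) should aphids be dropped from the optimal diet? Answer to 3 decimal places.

0.059 per s

Drop aphids once their profitability E₂/h₂ falls below the rate achievable on leafhoppers alone: E₂/h₂ = λE₁/(1 + λh₁).
Solve for λ: λE₁h₂ = E₂(1 + λh₁) → λ(E₁h₂ − E₂h₁) = E₂ → λ = E₂/(E₁h₂ − E₂h₁).
λ = 8.4/(5.3×73 − 8.4×29) = 8.4/143.3 = 0.05862 per s.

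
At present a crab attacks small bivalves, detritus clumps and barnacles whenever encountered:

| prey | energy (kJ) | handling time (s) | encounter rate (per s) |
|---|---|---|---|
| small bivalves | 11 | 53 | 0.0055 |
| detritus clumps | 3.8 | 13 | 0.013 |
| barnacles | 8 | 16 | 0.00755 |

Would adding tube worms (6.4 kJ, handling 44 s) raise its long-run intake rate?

Yes

On small bivalves, detritus clumps and barnacles alone, R = ΣλE/(1+Σλh) = 0.1703/1.581 = 0.1077 kJ/s.
Profitability of tube worms: 6.4/44 = 0.1455 kJ/s.
Since 0.1455 > R, including tube worms increases the long-run rate.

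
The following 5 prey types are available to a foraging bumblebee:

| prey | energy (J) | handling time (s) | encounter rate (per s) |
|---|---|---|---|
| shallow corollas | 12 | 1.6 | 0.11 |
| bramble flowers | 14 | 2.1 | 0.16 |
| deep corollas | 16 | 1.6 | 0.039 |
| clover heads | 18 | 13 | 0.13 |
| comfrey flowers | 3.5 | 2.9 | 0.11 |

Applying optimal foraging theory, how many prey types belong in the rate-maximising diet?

3

E/h in descending order: deep corollas 10, shallow corollas 7.5, bramble flowers 6.67, clover heads 1.38, comfrey flowers 1.21 J/s. The optimal diet is the largest prefix of this list for which every included type satisfies E_i/h_i > R on the types above it.
Rate on top 1: 0.5873. shallow corollas: 7.5 > 0.5873 → include.
Rate on top 2: 1.57. bramble flowers: 6.67 > 1.57 → include.
Rate on top 3: 2.658. clover heads: 1.38 < 2.658 → exclude; stop.
Optimal diet: deep corollas, shallow corollas, bramble flowers — 3 of 5 types.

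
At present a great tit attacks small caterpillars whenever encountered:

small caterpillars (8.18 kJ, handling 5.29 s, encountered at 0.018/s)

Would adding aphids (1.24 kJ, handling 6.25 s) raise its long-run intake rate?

Yes

Current rate: (0.018×8.18)/(1 + 0.018×5.29) = 0.1344 kJ/s.
Profitability of aphids: 1.24/6.25 = 0.1984 kJ/s.
0.1984 > 0.1344, so adding aphids raises the average — include it.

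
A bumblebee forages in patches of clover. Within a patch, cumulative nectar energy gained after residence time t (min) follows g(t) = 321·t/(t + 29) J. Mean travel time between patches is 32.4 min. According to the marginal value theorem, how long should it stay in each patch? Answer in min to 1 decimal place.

30.7 min

Maximise g(t)/(T+t): set derivative to zero → g'(t)(T+t) = g(t).
g'(t) = 321·29/(t + 29)². Setting 321·29/(t+29)² = 321t/[(t+29)(32.4+t)] gives 29(32.4+t) = t(t+29), so t² = 29×32.4 = 939.6.
t* = √939.6 = 30.65 min.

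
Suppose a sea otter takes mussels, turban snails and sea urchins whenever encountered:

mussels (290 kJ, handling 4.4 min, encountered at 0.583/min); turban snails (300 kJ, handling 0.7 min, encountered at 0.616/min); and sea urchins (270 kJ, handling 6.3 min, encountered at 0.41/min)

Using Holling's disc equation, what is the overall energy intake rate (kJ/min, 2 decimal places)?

70.61 kJ/min

Energy encountered per unit search time: 0.583×290 + 0.616×300 + 0.41×270 = 464.6 kJ/min.
Handling time per unit search time: 0.583×4.4 + 0.616×0.7 + 0.41×6.3 = 5.579.
Rate = 464.6/(1 + 5.579) = 70.61 kJ/min.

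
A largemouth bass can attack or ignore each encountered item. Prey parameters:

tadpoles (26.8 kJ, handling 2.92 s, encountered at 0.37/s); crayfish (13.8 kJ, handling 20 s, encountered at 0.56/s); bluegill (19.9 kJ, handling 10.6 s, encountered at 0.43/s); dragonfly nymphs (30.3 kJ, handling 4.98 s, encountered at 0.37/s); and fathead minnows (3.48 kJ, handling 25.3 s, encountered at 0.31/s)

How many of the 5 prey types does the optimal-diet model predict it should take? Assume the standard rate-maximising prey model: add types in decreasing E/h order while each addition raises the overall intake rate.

2

Rank by E/h (kJ/s): tadpoles 9.18, dragonfly nymphs 6.08, bluegill 1.88, crayfish 0.69, fathead minnows 0.138. Include each in turn until the next type's E/h falls below the running intake rate.
Rate on top 1: 4.766. dragonfly nymphs: 6.08 > 4.766 → include.
Rate on top 2: 5.385. bluegill: 1.88 < 5.385 → exclude; stop.
Optimal diet: tadpoles, dragonfly nymphs — 2 of 5 types.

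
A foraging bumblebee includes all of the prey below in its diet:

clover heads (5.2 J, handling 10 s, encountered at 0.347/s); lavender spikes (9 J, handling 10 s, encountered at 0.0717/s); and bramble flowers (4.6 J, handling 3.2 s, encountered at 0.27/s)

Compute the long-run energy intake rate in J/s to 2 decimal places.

0.61 J/s

Energy encountered per unit search time: 0.347×5.2 + 0.0717×9 + 0.27×4.6 = 3.692 J/s.
Handling time per unit search time: 0.347×10 + 0.0717×10 + 0.27×3.2 = 5.051.
Rate = 3.692/(1 + 5.051) = 0.6101 J/s.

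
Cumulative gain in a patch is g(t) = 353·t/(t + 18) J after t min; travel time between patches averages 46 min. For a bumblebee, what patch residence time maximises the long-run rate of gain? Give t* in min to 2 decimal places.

28.77 min

Maximise g(t)/(T+t): set derivative to zero → g'(t)(T+t) = g(t).
g'(t) = 353·18/(t + 18)². Setting 353·18/(t+18)² = 353t/[(t+18)(46+t)] gives 18(46+t) = t(t+18), so t² = 18×46 = 828.
t* = √828 = 28.77 min.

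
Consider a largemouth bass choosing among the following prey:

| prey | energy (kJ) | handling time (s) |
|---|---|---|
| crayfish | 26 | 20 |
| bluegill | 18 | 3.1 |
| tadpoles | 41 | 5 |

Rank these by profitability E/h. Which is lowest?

In descending order of E/h:
tadpoles: 41/5 = 8.2 kJ/s
bluegill: 18/3.1 = 5.81 kJ/s
crayfish: 26/20 = 1.3 kJ/s

crayfish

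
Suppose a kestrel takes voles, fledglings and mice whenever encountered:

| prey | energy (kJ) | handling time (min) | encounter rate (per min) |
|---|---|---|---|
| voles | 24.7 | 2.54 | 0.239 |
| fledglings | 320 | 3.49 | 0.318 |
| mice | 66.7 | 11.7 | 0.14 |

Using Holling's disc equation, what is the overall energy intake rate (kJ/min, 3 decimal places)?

R = Σλ_iE_i / (1 + Σλ_ih_i)
Numerator: 0.239×24.7 + 0.318×320 + 0.14×66.7 = 117
Denominator: 1 + 0.239×2.54 + 0.318×3.49 + 0.14×11.7 = 4.355
R = 117/4.355 = 26.87 kJ/min

26.867 kJ/min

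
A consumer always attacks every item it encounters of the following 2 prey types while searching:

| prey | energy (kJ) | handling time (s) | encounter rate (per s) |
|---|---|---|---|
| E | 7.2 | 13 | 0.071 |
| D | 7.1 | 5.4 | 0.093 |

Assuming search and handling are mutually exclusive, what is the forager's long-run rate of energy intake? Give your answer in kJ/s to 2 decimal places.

R = (0.071×7.2 + 0.093×7.1) / (1 + 0.071×13 + 0.093×5.4) = 1.171/2.425 = 0.4831 kJ/s.

0.48 kJ/s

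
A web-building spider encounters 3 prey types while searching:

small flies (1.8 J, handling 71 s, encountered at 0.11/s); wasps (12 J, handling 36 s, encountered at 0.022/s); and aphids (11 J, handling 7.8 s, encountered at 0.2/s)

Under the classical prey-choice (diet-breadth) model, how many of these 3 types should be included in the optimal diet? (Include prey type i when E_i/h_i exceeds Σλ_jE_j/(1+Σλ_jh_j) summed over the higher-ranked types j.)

Profitabilities (E/h, J/s): aphids 1.41, wasps 0.333, small flies 0.0254. Add prey in this order while the next type's profitability exceeds the intake rate on those already taken.
Rate on top 1: 0.8594. wasps: 0.333 < 0.8594 → exclude; stop.
Optimal diet: aphids — 1 of 3 types.

1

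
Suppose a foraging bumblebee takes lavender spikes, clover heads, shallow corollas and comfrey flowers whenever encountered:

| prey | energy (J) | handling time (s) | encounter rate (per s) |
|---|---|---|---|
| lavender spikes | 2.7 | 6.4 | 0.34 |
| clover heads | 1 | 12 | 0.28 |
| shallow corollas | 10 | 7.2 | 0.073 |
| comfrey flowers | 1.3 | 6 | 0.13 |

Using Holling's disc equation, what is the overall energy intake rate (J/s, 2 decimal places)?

R = Σλ_iE_i / (1 + Σλ_ih_i)
Numerator: 0.34×2.7 + 0.28×1 + 0.073×10 + 0.13×1.3 = 2.097
Denominator: 1 + 0.34×6.4 + 0.28×12 + 0.073×7.2 + 0.13×6 = 7.842
R = 2.097/7.842 = 0.2674 J/s

0.27 J/s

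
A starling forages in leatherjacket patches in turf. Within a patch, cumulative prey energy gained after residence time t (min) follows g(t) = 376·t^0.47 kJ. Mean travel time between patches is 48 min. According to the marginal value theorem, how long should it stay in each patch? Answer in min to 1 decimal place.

42.6 min

Optimal t* satisfies g'(t*) = g(t*)/(T + t*).
g'(t) = 0.47·376·t^-0.53. Setting 0.47·376·t^-0.53 = 376·t^0.47/(48+t) gives 0.47(48+t) = t, so 0.53·t = 0.47×48.
t* = 0.47×48/0.53 = 42.57 min.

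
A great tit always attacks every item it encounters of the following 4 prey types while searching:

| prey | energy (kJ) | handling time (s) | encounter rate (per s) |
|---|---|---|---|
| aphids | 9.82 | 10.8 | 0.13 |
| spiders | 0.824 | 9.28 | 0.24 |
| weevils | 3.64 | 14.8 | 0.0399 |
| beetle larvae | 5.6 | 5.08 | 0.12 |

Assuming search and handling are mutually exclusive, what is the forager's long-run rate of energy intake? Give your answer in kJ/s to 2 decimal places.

R = Σλ_iE_i / (1 + Σλ_ih_i)
Numerator: 0.13×9.82 + 0.24×0.824 + 0.0399×3.64 + 0.12×5.6 = 2.292
Denominator: 1 + 0.13×10.8 + 0.24×9.28 + 0.0399×14.8 + 0.12×5.08 = 5.831
R = 2.292/5.831 = 0.393 kJ/s

0.39 kJ/s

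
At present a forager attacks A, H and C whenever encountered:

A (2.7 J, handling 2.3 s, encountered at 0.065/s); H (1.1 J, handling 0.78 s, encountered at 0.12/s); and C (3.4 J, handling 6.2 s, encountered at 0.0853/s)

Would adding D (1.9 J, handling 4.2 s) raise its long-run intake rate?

Yes

On A, H and C alone, R = ΣλE/(1+Σλh) = 0.5975/1.772 = 0.3372 J/s.
Profitability of D: 1.9/4.2 = 0.4524 J/s.
0.4524 > 0.3372, so adding D raises the average — include it.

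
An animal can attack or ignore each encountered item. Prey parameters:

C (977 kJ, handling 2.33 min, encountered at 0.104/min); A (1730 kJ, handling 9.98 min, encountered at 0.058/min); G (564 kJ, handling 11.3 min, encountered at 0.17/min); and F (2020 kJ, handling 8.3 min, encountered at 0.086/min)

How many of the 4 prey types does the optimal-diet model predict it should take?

3

Rank by E/h (kJ/min): C 419, F 243, A 173, G 49.9. Include each in turn until the next type's E/h falls below the running intake rate.
Rate on top 1: 81.79. F: 243 > 81.79 → include.
Rate on top 2: 140.8. A: 173 > 140.8 → include.
Rate on top 3: 148.2. G: 49.9 < 148.2 → exclude; stop.
Optimal diet: C, F, A — 3 of 4 types.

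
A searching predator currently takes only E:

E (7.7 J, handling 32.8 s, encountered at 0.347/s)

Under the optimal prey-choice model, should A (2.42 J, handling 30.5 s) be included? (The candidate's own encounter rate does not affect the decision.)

No

Current rate: (0.347×7.7)/(1 + 0.347×32.8) = 0.2158 J/s.
A: E/h = 2.42/30.5 = 0.07934 J/s.
0.07934 < 0.2158, so adding A would lower the average — exclude it.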